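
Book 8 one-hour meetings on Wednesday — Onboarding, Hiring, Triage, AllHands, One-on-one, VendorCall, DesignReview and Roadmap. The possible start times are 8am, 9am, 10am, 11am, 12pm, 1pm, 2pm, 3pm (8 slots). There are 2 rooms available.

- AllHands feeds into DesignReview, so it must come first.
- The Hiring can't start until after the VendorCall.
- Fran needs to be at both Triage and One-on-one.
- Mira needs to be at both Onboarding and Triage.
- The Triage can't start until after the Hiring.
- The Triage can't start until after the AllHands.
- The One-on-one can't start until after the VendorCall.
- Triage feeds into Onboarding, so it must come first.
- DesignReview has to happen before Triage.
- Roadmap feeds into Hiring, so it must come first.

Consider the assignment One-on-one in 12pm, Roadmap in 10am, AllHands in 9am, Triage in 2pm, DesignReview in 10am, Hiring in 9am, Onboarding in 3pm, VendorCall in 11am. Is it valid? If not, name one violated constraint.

No. The Hiring can't start until after the VendorCall is not satisfied.

DesignReview has to happen before Triage — holds.
Mira needs to be at both Onboarding and Triage — holds.
Triage feeds into Onboarding, so it must come first — holds.
The One-on-one can't start until after the VendorCall — holds.
The Hiring can't start until after the VendorCall — violated.
The Triage can't start until after the Hiring — holds.
There are 2 rooms available — holds.
The Triage can't start until after the AllHands — holds.
Fran needs to be at both Triage and One-on-one — holds.
AllHands feeds into DesignReview, so it must come first — holds.
Roadmap feeds into Hiring, so it must come first — violated.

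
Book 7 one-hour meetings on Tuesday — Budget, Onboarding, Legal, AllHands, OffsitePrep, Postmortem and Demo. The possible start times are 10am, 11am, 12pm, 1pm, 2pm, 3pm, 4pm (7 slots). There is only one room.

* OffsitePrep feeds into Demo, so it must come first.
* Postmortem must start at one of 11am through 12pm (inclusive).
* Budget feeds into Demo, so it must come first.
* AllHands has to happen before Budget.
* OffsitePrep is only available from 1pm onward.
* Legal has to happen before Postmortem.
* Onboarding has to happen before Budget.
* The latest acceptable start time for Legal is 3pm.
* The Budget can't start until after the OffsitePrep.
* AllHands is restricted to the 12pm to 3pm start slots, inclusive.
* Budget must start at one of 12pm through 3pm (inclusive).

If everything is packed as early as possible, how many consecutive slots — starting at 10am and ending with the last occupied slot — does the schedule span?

The precedence chain requires at least 3 distinct slots.
With at most 1 per slot and 7 meetings, at least 7 slots are needed.
Propagating the time windows through the other constraints, Demo can't land before 3pm — that is slot 6 counting from 10am — so the schedule must run through at least 6 slots.
7 works (last occupied slot: 4pm): for example Budget -> 3pm; Postmortem -> 11am; Onboarding -> 2pm; OffsitePrep -> 1pm; Legal -> 10am; Demo -> 4pm; AllHands -> 12pm.

7 slots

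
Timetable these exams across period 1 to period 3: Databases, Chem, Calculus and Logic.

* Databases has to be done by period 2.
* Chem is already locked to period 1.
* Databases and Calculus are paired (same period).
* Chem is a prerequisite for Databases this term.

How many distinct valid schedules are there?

3

Enumerating: Logic in period 1, Calculus in period 2, Chem in period 1, Databases in period 2 | Chem -> period 1, Calculus -> period 2, Databases -> period 2, Logic -> period 2 | Databases=period 2; Chem=period 1; Calculus=period 2; Logic=period 3.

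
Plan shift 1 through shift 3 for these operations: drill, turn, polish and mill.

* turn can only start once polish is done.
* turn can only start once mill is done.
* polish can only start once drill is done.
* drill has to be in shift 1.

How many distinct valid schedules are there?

2

Enumerating: drill in shift 1, turn in shift 3, mill in shift 1, polish in shift 2 | polish in shift 2, mill in shift 2, turn in shift 3, drill in shift 1.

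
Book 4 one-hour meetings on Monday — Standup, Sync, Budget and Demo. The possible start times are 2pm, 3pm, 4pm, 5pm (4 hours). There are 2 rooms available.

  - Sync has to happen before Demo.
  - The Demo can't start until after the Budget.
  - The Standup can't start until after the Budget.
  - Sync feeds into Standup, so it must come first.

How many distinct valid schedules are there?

26

Splitting on Standup: it can be 3pm (3), 4pm (9), 5pm (14). Listing each branch's schedules as (Sync, Budget, Demo):
Standup=3pm: (2pm,2pm,3pm) (2pm,2pm,4pm) (2pm,2pm,5pm) — 3.
Standup=4pm: (2pm,2pm,3pm) (2pm,2pm,4pm) (2pm,2pm,5pm) (2pm,3pm,4pm) (2pm,3pm,5pm) (3pm,2pm,4pm) (3pm,2pm,5pm) (3pm,3pm,4pm) (3pm,3pm,5pm) — 9.
Standup=5pm: (2pm,2pm,3pm) (2pm,2pm,4pm) (2pm,2pm,5pm) (2pm,3pm,4pm) (2pm,3pm,5pm) (2pm,4pm,5pm) (3pm,2pm,4pm) (3pm,2pm,5pm) (3pm,3pm,4pm) (3pm,3pm,5pm) (3pm,4pm,5pm) (4pm,2pm,5pm) (4pm,3pm,5pm) (4pm,4pm,5pm) — 14.
Summing: 3 + 9 + 14 = 26.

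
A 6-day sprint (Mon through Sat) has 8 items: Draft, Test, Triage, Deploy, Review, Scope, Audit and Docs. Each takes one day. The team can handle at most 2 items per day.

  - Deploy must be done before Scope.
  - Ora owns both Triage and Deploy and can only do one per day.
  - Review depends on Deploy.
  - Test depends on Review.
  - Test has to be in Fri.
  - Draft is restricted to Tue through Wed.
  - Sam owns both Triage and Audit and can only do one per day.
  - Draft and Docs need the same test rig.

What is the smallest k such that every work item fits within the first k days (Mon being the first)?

The precedence chain requires at least 3 distinct days.
With at most 2 per day and 8 work items, at least 4 days are needed.
Test can't be placed before Fri — that is day 5 counting from Mon — so the schedule must run through at least 5 days.
5 works (last occupied day: Fri): for example Scope -> Wed; Deploy -> Mon; Test -> Fri; Audit -> Mon; Triage -> Wed; Docs -> Thu; Draft -> Tue; Review -> Tue.

5 days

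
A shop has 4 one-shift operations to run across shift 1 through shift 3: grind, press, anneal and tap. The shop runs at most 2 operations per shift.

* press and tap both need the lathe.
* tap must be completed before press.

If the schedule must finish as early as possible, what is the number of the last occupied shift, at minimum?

The precedence chain requires at least 2 distinct shifts.
With at most 2 per shift and 4 operations, at least 2 shifts are needed.
2 works (last occupied shift: shift 2): for example anneal=shift 2, grind=shift 1, tap=shift 1, press=shift 2.

shift 2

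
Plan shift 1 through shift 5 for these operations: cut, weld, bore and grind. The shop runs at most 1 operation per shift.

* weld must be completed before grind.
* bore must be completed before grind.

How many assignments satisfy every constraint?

40

Splitting on cut: it can be shift 1 (8), shift 2 (8), shift 3 (8), shift 4 (8), shift 5 (8). Listing each branch's schedules as (weld, bore, grind) by shift number:
cut=shift 1: (2,3,4) (2,3,5) (2,4,5) (3,2,4) (3,2,5) (3,4,5) (4,2,5) (4,3,5) — 8.
cut=shift 2: (1,3,4) (1,3,5) (1,4,5) (3,1,4) (3,1,5) (3,4,5) (4,1,5) (4,3,5) — 8.
cut=shift 3: (1,2,4) (1,2,5) (1,4,5) (2,1,4) (2,1,5) (2,4,5) (4,1,5) (4,2,5) — 8.
cut=shift 4: (1,2,3) (1,2,5) (1,3,5) (2,1,3) (2,1,5) (2,3,5) (3,1,5) (3,2,5) — 8.
cut=shift 5: (1,2,3) (1,2,4) (1,3,4) (2,1,3) (2,1,4) (2,3,4) (3,1,4) (3,2,4) — 8.
Summing: 8 + 8 + 8 + 8 + 8 = 40.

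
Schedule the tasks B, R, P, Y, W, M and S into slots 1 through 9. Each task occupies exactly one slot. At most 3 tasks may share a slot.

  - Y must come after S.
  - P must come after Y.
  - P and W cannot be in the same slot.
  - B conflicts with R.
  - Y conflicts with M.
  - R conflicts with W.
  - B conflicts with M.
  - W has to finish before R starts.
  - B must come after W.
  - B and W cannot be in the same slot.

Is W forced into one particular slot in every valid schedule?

No

W can be 1 (e.g. S=1, M=1, P=3, R=3, B=2, W=1, Y=2) or 2 (e.g. P=3; S=1; B=3; Y=2; M=1; R=4; W=2).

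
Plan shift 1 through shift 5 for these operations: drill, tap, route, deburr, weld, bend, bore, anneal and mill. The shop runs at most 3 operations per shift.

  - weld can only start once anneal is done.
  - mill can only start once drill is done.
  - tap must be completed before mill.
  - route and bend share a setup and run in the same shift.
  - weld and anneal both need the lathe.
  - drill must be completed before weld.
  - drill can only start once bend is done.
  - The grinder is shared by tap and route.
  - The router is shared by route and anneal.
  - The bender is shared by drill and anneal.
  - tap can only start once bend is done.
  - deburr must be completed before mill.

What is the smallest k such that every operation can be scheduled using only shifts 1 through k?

4 shifts

The precedence chain requires at least 3 distinct shifts.
With at most 3 per shift and 9 operations, at least 3 shifts are needed.
Could 3 shifts be enough, i.e. nothing placed later than shift 3? No: drill must come after bend (at shift 1 or later) → {shift 2, shift 3}; bend must come before drill (at shift 3 or earlier) → {shift 1, shift 2}; mill must come after drill (at shift 2 or later) → {shift 3}; drill must come before mill (at shift 3 or earlier) → {shift 2}; tap must come before mill (at shift 3 or earlier) → {shift 1, shift 2}; tap must come after bend (at shift 1 or later) → {shift 2}; bend must come before tap (at shift 2 or earlier) → {shift 1}; weld must come after anneal (at shift 1 or later) → {shift 2, shift 3}; anneal must come before weld (at shift 3 or earlier) → {shift 1, shift 2}; route must be in the same shift as bend (in {shift 1}) → {shift 1}; anneal can't share with drill (shift 2) → {shift 1}; anneal can't share with route (shift 1) → nothing is left.
So 3 shifts is not enough.
4 works (last occupied shift: shift 4): for example weld=shift 4, tap=shift 2, route=shift 1, bore=shift 2, drill=shift 2, bend=shift 1, deburr=shift 1, anneal=shift 3, mill=shift 3.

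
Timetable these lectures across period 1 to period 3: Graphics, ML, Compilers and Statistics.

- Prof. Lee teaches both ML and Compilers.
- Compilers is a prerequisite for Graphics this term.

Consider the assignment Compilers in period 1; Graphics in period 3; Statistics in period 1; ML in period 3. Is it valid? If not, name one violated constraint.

Valid

Compilers is a prerequisite for Graphics this term — holds.
Prof. Lee teaches both ML and Compilers — holds.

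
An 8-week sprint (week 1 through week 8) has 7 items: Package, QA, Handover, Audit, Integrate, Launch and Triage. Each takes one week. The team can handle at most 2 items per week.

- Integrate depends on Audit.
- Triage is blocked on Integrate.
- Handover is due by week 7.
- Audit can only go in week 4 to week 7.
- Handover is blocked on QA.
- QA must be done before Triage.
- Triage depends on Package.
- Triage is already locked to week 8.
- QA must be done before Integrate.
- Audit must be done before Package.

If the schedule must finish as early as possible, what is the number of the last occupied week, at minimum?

week 8

The precedence chain requires at least 3 distinct weeks.
With at most 2 per week and 7 tasks, at least 4 weeks are needed.
Triage can't be placed before week 8, so the schedule must run through at least week 8.
8 works (last occupied week: week 8): for example QA in week 1; Integrate in week 5; Handover in week 2; Audit in week 4; Triage in week 8; Launch in week 1; Package in week 5.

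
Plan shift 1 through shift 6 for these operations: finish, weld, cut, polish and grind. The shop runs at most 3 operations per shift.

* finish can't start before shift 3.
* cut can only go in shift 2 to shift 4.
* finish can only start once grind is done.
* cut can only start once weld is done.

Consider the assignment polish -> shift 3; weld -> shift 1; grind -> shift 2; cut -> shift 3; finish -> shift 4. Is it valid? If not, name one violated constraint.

Valid

finish can only start once grind is done — holds.
cut can only go in shift 2 to shift 4 — holds.
finish can't start before shift 3 — holds.
cut can only start once weld is done — holds.
The shop runs at most 3 operations per shift — holds.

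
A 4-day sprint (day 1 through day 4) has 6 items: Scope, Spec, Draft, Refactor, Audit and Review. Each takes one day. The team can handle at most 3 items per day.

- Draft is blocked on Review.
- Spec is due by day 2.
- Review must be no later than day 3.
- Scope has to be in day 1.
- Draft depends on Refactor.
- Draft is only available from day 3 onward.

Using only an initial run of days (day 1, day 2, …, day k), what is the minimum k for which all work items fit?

The precedence chain requires at least 2 distinct days.
With at most 3 per day and 6 work items, at least 2 days are needed.
Draft can't be placed before day 3, so the schedule must run through at least day 3.
3 works (last occupied day: day 3): for example Refactor -> day 1, Spec -> day 1, Draft -> day 3, Scope -> day 1, Audit -> day 2, Review -> day 2.

3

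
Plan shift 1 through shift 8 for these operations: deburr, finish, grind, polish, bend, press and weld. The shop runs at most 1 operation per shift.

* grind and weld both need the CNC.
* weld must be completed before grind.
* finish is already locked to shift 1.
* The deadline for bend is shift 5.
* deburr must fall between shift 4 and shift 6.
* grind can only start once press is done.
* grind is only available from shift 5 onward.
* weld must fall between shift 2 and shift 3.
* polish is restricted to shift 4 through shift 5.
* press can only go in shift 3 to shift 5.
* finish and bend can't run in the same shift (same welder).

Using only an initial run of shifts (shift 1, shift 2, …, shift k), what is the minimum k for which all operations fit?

7 shifts

The precedence chain requires at least 2 distinct shifts.
With at most 1 per shift and 7 operations, at least 7 shifts are needed.
grind can't be placed before shift 5, so the schedule must run through at least shift 5.
7 works (last occupied shift: shift 7): for example bend in shift 5, weld in shift 2, deburr in shift 6, finish in shift 1, grind in shift 7, polish in shift 4, press in shift 3.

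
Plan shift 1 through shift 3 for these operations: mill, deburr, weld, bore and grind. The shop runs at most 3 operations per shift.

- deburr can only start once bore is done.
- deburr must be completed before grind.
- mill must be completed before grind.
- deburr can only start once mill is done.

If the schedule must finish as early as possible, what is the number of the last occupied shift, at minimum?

shift 3

The precedence chain requires at least 3 distinct shifts.
With at most 3 per shift and 5 operations, at least 2 shifts are needed.
3 works (last occupied shift: shift 3): for example mill -> shift 1, deburr -> shift 2, bore -> shift 1, weld -> shift 1, grind -> shift 3.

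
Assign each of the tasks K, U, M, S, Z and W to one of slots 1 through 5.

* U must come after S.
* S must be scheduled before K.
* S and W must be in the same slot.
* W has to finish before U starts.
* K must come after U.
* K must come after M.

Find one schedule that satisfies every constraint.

Z in 1, S in 1, W in 1, M in 1, K in 3, U in 2

Checking: M(1) before K(3); S(1) before U(2); U(2) before K(3); W(1) before U(2); S(1) before K(3); S = W = 1.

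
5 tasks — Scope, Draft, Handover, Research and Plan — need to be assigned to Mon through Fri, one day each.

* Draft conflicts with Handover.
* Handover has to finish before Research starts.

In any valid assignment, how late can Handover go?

Downstream work caps Handover at Thu.
Handover at Thu is achievable: Draft -> Mon; Scope -> Mon; Handover -> Thu; Plan -> Mon; Research -> Fri.

Thu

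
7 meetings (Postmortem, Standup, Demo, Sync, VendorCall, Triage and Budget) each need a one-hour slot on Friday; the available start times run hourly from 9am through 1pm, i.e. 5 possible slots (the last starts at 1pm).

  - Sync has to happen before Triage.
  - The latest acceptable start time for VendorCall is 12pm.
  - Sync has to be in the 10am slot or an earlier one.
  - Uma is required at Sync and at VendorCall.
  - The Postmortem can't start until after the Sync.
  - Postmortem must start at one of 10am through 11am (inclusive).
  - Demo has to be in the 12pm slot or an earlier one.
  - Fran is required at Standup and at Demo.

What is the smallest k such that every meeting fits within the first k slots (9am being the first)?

2

The precedence chain requires at least 2 distinct slots.
2 works (last occupied slot: 10am): for example Demo -> 10am, Sync -> 9am, Standup -> 9am, VendorCall -> 10am, Postmortem -> 10am, Triage -> 10am, Budget -> 9am.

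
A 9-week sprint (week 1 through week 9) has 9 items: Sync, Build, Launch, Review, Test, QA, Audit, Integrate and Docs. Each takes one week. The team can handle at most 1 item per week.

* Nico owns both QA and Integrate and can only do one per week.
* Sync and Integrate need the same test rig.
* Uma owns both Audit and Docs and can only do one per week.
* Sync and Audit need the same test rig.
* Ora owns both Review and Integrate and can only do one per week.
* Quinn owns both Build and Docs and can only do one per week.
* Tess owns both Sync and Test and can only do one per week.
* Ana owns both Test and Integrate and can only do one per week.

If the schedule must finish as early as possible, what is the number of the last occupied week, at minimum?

With at most 1 per week and 9 work items, at least 9 weeks are needed.
9 works (last occupied week: week 9): for example Review -> week 4; Build -> week 2; QA -> week 6; Audit -> week 7; Docs -> week 9; Integrate -> week 8; Sync -> week 1; Launch -> week 3; Test -> week 5.

9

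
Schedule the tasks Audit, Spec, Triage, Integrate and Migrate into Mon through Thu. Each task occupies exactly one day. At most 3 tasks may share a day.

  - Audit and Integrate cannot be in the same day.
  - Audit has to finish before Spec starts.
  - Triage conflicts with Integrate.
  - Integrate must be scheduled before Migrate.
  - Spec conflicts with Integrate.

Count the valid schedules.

Splitting on Audit: it can be Mon (18), Tue (21), Wed (15). Listing each branch's schedules as (Spec, Triage, Integrate, Migrate):
Audit=Mon: (Tue,Mon,Wed,Thu) (Tue,Tue,Wed,Thu) (Tue,Thu,Wed,Thu) (Wed,Mon,Tue,Wed) (Wed,Mon,Tue,Thu) (Wed,Wed,Tue,Wed) (Wed,Wed,Tue,Thu) (Wed,Thu,Tue,Wed) (Wed,Thu,Tue,Thu) (Thu,Mon,Tue,Wed) (Thu,Mon,Tue,Thu) (Thu,Mon,Wed,Thu) (Thu,Tue,Wed,Thu) (Thu,Wed,Tue,Wed) (Thu,Wed,Tue,Thu) (Thu,Thu,Tue,Wed) (Thu,Thu,Tue,Thu) (Thu,Thu,Wed,Thu) — 18.
Audit=Tue: (Wed,Tue,Mon,Tue) (Wed,Tue,Mon,Wed) (Wed,Tue,Mon,Thu) (Wed,Wed,Mon,Tue) (Wed,Wed,Mon,Wed) (Wed,Wed,Mon,Thu) (Wed,Thu,Mon,Tue) (Wed,Thu,Mon,Wed) (Wed,Thu,Mon,Thu) (Thu,Mon,Wed,Thu) (Thu,Tue,Mon,Tue) (Thu,Tue,Mon,Wed) (Thu,Tue,Mon,Thu) (Thu,Tue,Wed,Thu) (Thu,Wed,Mon,Tue) (Thu,Wed,Mon,Wed) (Thu,Wed,Mon,Thu) (Thu,Thu,Mon,Tue) (Thu,Thu,Mon,Wed) (Thu,Thu,Mon,Thu) (Thu,Thu,Wed,Thu) — 21.
Audit=Wed: (Thu,Mon,Tue,Wed) (Thu,Mon,Tue,Thu) (Thu,Tue,Mon,Tue) (Thu,Tue,Mon,Wed) (Thu,Tue,Mon,Thu) (Thu,Wed,Mon,Tue) (Thu,Wed,Mon,Wed) (Thu,Wed,Mon,Thu) (Thu,Wed,Tue,Wed) (Thu,Wed,Tue,Thu) (Thu,Thu,Mon,Tue) (Thu,Thu,Mon,Wed) (Thu,Thu,Mon,Thu) (Thu,Thu,Tue,Wed) (Thu,Thu,Tue,Thu) — 15.
Summing: 18 + 21 + 15 = 54.

54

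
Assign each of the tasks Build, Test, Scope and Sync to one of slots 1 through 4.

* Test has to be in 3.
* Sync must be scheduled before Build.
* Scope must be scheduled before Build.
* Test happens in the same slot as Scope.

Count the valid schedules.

Enumerating: Build in 4; Test in 3; Scope in 3; Sync in 1 | Sync in 2; Scope in 3; Test in 3; Build in 4 | Sync -> 3; Test -> 3; Scope -> 3; Build -> 4.

3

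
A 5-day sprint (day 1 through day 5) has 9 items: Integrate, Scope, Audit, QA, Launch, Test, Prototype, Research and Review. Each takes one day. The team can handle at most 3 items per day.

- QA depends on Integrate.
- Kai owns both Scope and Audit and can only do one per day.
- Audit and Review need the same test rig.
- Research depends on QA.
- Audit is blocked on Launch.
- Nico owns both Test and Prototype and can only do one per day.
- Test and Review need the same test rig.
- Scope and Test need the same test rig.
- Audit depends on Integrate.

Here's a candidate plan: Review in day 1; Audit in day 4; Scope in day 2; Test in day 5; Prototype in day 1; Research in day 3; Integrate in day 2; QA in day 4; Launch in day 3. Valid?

Invalid. Research depends on QA.

The team can handle at most 3 items per day — holds.
Scope and Test need the same test rig — holds.
Audit is blocked on Launch — holds.
Audit depends on Integrate — holds.
Nico owns both Test and Prototype and can only do one per day — holds.
Audit and Review need the same test rig — holds.
Kai owns both Scope and Audit and can only do one per day — holds.
QA depends on Integrate — holds.
Test and Review need the same test rig — holds.
Research depends on QA — violated.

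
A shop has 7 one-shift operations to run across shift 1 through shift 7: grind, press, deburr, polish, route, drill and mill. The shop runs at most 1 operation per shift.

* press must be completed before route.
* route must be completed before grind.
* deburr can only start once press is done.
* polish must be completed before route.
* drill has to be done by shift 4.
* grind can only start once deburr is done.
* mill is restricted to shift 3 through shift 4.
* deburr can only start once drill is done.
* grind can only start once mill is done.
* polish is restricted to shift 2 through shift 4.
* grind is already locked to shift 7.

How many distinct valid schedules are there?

16

Splitting on press: it can be shift 1 (8), shift 2 (4), shift 3 (2), shift 4 (2). Listing each branch's schedules as (grind, deburr, polish, route, drill, mill) by shift number:
press=shift 1: (7,5,2,6,3,4) (7,5,2,6,4,3) (7,5,3,6,2,4) (7,5,4,6,2,3) (7,6,2,5,3,4) (7,6,2,5,4,3) (7,6,3,5,2,4) (7,6,4,5,2,3) — 8.
press=shift 2: (7,5,3,6,1,4) (7,5,4,6,1,3) (7,6,3,5,1,4) (7,6,4,5,1,3) — 4.
press=shift 3: (7,5,2,6,1,4) (7,6,2,5,1,4) — 2.
press=shift 4: (7,5,2,6,1,3) (7,6,2,5,1,3) — 2.
Summing: 8 + 4 + 2 + 2 = 16.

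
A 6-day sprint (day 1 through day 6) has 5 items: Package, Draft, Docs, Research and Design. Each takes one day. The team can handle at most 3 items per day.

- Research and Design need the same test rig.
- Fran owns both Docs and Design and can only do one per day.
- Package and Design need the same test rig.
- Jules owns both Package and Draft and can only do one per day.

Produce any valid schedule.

Docs -> day 1, Package -> day 1, Draft -> day 2, Research -> day 1, Design -> day 2

Checking: Package(day 1) != Draft(day 2); Research(day 1) != Design(day 2); Docs(day 1) != Design(day 2); Package(day 1) != Design(day 2); max 3 per day (cap 3).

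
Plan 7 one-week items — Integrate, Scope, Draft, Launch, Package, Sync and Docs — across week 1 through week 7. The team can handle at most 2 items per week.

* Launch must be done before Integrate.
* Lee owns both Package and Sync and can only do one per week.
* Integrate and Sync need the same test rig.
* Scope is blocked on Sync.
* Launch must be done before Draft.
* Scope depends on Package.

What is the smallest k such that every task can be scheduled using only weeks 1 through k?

The precedence chain requires at least 2 distinct weeks.
With at most 2 per week and 7 tasks, at least 4 weeks are needed.
4 works (last occupied week: week 4): for example Docs in week 4, Sync in week 1, Scope in week 3, Launch in week 1, Draft in week 3, Package in week 2, Integrate in week 2.

4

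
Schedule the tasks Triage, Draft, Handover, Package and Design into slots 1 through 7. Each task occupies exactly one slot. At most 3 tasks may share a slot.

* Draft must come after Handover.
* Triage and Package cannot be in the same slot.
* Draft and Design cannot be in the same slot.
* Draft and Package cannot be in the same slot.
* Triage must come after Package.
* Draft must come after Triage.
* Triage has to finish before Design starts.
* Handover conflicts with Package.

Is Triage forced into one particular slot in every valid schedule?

No

Triage can be 2 (e.g. Triage -> 2; Draft -> 3; Package -> 1; Handover -> 2; Design -> 4) or 3 (e.g. Triage=3, Draft=4, Design=5, Handover=1, Package=2).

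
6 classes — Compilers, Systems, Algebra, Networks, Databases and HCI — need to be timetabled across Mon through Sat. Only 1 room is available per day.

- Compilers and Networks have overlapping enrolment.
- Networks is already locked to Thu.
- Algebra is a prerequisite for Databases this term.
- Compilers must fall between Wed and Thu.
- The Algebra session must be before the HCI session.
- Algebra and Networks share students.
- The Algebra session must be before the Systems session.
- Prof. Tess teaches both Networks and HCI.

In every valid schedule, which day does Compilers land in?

Wed

Compilers's window is Wed–Thu.
Networks is fixed at Thu, and Compilers can't share a day with Networks.
So Compilers must be Wed.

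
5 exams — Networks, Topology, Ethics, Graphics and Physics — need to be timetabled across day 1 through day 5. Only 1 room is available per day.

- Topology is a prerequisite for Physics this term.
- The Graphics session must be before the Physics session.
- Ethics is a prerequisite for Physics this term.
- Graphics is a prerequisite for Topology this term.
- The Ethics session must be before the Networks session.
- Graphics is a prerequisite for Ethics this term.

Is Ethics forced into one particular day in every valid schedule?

Ethics can be day 2 (e.g. Ethics=day 2, Networks=day 5, Physics=day 4, Graphics=day 1, Topology=day 3) or day 3 (e.g. Topology -> day 2, Ethics -> day 3, Networks -> day 5, Physics -> day 4, Graphics -> day 1).

No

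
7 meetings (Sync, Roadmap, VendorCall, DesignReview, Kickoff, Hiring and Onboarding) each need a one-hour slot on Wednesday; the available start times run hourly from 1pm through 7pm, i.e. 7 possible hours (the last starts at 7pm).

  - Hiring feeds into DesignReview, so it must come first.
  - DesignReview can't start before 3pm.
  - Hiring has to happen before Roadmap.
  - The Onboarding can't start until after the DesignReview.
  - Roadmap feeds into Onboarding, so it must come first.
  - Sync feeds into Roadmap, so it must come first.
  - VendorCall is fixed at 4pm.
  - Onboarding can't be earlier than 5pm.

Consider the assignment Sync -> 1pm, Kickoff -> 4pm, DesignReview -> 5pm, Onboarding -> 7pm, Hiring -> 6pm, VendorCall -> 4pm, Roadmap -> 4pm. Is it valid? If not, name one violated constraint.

DesignReview can't start before 3pm — holds.
Onboarding can't be earlier than 5pm — holds.
Hiring feeds into DesignReview, so it must come first — violated.
Sync feeds into Roadmap, so it must come first — holds.
The Onboarding can't start until after the DesignReview — holds.
Hiring has to happen before Roadmap — violated.
VendorCall is fixed at 4pm — holds.
Roadmap feeds into Onboarding, so it must come first — holds.

No — it violates: Hiring has to happen before Roadmap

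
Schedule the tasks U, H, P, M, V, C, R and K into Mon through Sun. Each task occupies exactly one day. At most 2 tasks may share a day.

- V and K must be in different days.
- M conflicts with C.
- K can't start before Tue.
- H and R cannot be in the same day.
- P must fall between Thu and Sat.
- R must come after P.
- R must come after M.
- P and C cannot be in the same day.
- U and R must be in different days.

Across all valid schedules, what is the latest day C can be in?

Sun

C at Sun is achievable: U in Mon, M in Mon, C in Sun, K in Tue, V in Wed, R in Fri, H in Tue, P in Thu.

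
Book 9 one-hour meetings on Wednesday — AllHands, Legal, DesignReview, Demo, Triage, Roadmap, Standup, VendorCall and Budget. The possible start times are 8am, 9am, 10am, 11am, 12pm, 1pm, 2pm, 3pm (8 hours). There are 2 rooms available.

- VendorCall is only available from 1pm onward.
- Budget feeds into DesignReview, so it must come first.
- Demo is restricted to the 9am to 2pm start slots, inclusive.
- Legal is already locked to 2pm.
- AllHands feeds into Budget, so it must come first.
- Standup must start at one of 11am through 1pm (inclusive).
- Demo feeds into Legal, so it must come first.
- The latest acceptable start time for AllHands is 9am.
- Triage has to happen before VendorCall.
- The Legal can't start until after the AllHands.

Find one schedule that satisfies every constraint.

Triage=8am; Roadmap=10am; VendorCall=1pm; Standup=11am; Legal=2pm; DesignReview=10am; AllHands=8am; Demo=9am; Budget=9am

Checking: Triage(8am) before VendorCall(1pm); AllHands(8am) before Legal(2pm); Demo(9am) before Legal(2pm); AllHands(8am) before Budget(9am); Budget(9am) before DesignReview(10am); Legal=2pm in [2pm,2pm]; VendorCall=1pm in [1pm,3pm]; Demo=9am in [9am,2pm]; AllHands=8am in [8am,9am]; Standup=11am in [11am,1pm]; max 2 per hour (cap 2).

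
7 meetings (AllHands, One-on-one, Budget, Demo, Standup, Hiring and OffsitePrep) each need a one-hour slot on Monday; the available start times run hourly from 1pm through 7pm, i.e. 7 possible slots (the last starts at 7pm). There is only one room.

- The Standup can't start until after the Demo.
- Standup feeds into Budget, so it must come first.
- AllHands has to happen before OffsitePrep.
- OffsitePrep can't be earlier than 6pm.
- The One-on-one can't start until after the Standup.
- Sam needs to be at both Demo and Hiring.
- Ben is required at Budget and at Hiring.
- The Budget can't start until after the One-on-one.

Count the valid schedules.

55

Splitting on One-on-one: it can be 3pm (10), 4pm (21), 5pm (24). Listing each branch's schedules as (AllHands, Budget, Demo, Standup, Hiring, OffsitePrep):
One-on-one=3pm: (4pm,5pm,1pm,2pm,6pm,7pm) (4pm,5pm,1pm,2pm,7pm,6pm) (4pm,6pm,1pm,2pm,5pm,7pm) (4pm,7pm,1pm,2pm,5pm,6pm) (5pm,4pm,1pm,2pm,6pm,7pm) (5pm,4pm,1pm,2pm,7pm,6pm) (5pm,6pm,1pm,2pm,4pm,7pm) (5pm,7pm,1pm,2pm,4pm,6pm) (6pm,4pm,1pm,2pm,5pm,7pm) (6pm,5pm,1pm,2pm,4pm,7pm) — 10.
One-on-one=4pm: (1pm,5pm,2pm,3pm,6pm,7pm) (1pm,5pm,2pm,3pm,7pm,6pm) (1pm,6pm,2pm,3pm,5pm,7pm) (1pm,7pm,2pm,3pm,5pm,6pm) (2pm,5pm,1pm,3pm,6pm,7pm) (2pm,5pm,1pm,3pm,7pm,6pm) (2pm,6pm,1pm,3pm,5pm,7pm) (2pm,7pm,1pm,3pm,5pm,6pm) (3pm,5pm,1pm,2pm,6pm,7pm) (3pm,5pm,1pm,2pm,7pm,6pm) (3pm,6pm,1pm,2pm,5pm,7pm) (3pm,7pm,1pm,2pm,5pm,6pm) (5pm,6pm,1pm,2pm,3pm,7pm) (5pm,6pm,1pm,3pm,2pm,7pm) (5pm,6pm,2pm,3pm,1pm,7pm) (5pm,7pm,1pm,2pm,3pm,6pm) (5pm,7pm,1pm,3pm,2pm,6pm) (5pm,7pm,2pm,3pm,1pm,6pm) (6pm,5pm,1pm,2pm,3pm,7pm) (6pm,5pm,1pm,3pm,2pm,7pm) (6pm,5pm,2pm,3pm,1pm,7pm) — 21.
One-on-one=5pm: (1pm,6pm,2pm,3pm,4pm,7pm) (1pm,6pm,2pm,4pm,3pm,7pm) (1pm,6pm,3pm,4pm,2pm,7pm) (1pm,7pm,2pm,3pm,4pm,6pm) (1pm,7pm,2pm,4pm,3pm,6pm) (1pm,7pm,3pm,4pm,2pm,6pm) (2pm,6pm,1pm,3pm,4pm,7pm) (2pm,6pm,1pm,4pm,3pm,7pm) (2pm,6pm,3pm,4pm,1pm,7pm) (2pm,7pm,1pm,3pm,4pm,6pm) (2pm,7pm,1pm,4pm,3pm,6pm) (2pm,7pm,3pm,4pm,1pm,6pm) (3pm,6pm,1pm,2pm,4pm,7pm) (3pm,6pm,1pm,4pm,2pm,7pm) (3pm,6pm,2pm,4pm,1pm,7pm) (3pm,7pm,1pm,2pm,4pm,6pm) (3pm,7pm,1pm,4pm,2pm,6pm) (3pm,7pm,2pm,4pm,1pm,6pm) (4pm,6pm,1pm,2pm,3pm,7pm) (4pm,6pm,1pm,3pm,2pm,7pm) (4pm,6pm,2pm,3pm,1pm,7pm) (4pm,7pm,1pm,2pm,3pm,6pm) (4pm,7pm,1pm,3pm,2pm,6pm) (4pm,7pm,2pm,3pm,1pm,6pm) — 24.
Summing: 10 + 21 + 24 = 55.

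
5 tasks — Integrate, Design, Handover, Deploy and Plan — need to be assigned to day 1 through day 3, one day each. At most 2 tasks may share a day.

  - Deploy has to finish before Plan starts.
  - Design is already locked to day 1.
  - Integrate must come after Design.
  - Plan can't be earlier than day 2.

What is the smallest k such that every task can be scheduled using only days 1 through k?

3 days

The precedence chain requires at least 2 distinct days.
With at most 2 per day and 5 tasks, at least 3 days are needed.
3 works (last occupied day: day 3): for example Design in day 1, Integrate in day 2, Plan in day 2, Handover in day 3, Deploy in day 1.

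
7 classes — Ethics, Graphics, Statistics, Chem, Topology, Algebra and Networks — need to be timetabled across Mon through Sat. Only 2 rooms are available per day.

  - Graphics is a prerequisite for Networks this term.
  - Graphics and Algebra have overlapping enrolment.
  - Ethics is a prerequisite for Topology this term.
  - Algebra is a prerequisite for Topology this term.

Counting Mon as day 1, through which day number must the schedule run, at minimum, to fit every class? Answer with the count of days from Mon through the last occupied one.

4 days

The precedence chain requires at least 2 distinct days.
With at most 2 per day and 7 classes, at least 4 days are needed.
4 works (last occupied day: Thu): for example Ethics in Mon; Chem in Thu; Statistics in Wed; Networks in Wed; Topology in Tue; Graphics in Tue; Algebra in Mon.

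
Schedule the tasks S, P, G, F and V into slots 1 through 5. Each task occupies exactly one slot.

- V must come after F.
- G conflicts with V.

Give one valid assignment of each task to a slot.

V=2; G=1; P=1; S=1; F=1

Checking: F(1) before V(2); G(1) != V(2).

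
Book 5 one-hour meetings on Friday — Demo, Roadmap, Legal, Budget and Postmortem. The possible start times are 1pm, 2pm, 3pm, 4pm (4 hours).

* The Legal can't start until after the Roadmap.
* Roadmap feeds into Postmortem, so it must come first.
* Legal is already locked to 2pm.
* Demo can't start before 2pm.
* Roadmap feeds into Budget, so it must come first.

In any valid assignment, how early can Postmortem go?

Precedence pushes Postmortem to at least 2pm.
Postmortem at 2pm is achievable: Roadmap in 1pm, Legal in 2pm, Postmortem in 2pm, Demo in 2pm, Budget in 2pm.

2pm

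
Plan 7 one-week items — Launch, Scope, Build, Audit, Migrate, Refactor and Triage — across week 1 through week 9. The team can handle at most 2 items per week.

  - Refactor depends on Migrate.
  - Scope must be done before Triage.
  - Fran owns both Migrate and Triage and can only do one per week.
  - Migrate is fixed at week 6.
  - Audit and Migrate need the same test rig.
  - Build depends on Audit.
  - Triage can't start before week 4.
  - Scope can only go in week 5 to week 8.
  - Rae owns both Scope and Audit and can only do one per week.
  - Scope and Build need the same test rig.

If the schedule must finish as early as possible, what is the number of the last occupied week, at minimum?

The precedence chain requires at least 2 distinct weeks.
With at most 2 per week and 7 tasks, at least 4 weeks are needed.
Propagating the time windows through the other constraints, Refactor can't land before week 7, so the schedule must run through at least week 7.
7 works (last occupied week: week 7): for example Launch=week 1; Scope=week 5; Migrate=week 6; Triage=week 7; Build=week 2; Refactor=week 7; Audit=week 1.

week 7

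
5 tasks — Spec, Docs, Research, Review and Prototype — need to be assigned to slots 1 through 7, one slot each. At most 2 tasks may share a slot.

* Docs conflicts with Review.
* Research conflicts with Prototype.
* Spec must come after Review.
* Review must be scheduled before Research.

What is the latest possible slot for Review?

6

Downstream work caps Review at 6.
Review at 6 is achievable: Spec=7, Prototype=1, Research=7, Docs=1, Review=6.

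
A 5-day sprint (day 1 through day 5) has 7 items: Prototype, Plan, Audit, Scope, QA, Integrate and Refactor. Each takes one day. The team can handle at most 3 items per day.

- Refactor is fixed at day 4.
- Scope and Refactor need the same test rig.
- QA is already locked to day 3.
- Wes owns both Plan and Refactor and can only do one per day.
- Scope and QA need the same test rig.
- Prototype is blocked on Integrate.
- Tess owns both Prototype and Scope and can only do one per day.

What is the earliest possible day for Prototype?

Precedence pushes Prototype to at least day 2.
Prototype at day 2 is achievable: Refactor -> day 4, Audit -> day 1, Scope -> day 5, Integrate -> day 1, Plan -> day 1, Prototype -> day 2, QA -> day 3.

day 2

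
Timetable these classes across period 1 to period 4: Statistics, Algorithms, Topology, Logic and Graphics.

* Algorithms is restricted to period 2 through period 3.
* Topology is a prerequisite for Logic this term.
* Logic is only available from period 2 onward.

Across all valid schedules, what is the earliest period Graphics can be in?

Graphics at period 1 is achievable: Topology -> period 1; Algorithms -> period 2; Graphics -> period 1; Statistics -> period 1; Logic -> period 2.

period 1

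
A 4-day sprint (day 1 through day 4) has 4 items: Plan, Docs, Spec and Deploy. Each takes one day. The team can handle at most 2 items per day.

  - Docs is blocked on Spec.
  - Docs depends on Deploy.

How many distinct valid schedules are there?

Splitting on Plan: it can be day 1 (11), day 2 (12), day 3 (13), day 4 (14). Listing each branch's schedules as (Docs, Spec, Deploy) by day number:
Plan=day 1: (3,1,2) (3,2,1) (3,2,2) (4,1,2) (4,1,3) (4,2,1) (4,2,2) (4,2,3) (4,3,1) (4,3,2) (4,3,3) — 11.
Plan=day 2: (2,1,1) (3,1,1) (3,1,2) (3,2,1) (4,1,1) (4,1,2) (4,1,3) (4,2,1) (4,2,3) (4,3,1) (4,3,2) (4,3,3) — 12.
Plan=day 3: (2,1,1) (3,1,1) (3,1,2) (3,2,1) (3,2,2) (4,1,1) (4,1,2) (4,1,3) (4,2,1) (4,2,2) (4,2,3) (4,3,1) (4,3,2) — 13.
Plan=day 4: (2,1,1) (3,1,1) (3,1,2) (3,2,1) (3,2,2) (4,1,1) (4,1,2) (4,1,3) (4,2,1) (4,2,2) (4,2,3) (4,3,1) (4,3,2) (4,3,3) — 14.
Summing: 11 + 12 + 13 + 14 = 50.

50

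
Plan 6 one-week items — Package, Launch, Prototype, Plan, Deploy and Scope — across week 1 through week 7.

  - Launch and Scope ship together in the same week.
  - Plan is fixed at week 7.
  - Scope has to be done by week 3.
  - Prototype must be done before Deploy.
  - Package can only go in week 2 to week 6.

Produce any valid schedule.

Package in week 2; Scope in week 1; Prototype in week 1; Launch in week 1; Plan in week 7; Deploy in week 2

Checking: Prototype(week 1) before Deploy(week 2); Launch = Scope = week 1; Package=week 2 in [week 2,week 6]; Plan=week 7 in [week 7,week 7]; Scope=week 1 in [week 1,week 3].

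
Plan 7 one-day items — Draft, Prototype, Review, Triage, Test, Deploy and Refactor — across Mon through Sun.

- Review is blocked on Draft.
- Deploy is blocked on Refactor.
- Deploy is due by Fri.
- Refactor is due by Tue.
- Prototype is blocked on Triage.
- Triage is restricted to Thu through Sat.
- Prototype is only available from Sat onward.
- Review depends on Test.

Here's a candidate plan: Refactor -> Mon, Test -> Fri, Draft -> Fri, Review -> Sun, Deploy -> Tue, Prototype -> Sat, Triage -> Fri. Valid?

Valid

Refactor is due by Tue — holds.
Prototype is blocked on Triage — holds.
Deploy is blocked on Refactor — holds.
Review depends on Test — holds.
Triage is restricted to Thu through Sat — holds.
Deploy is due by Fri — holds.
Prototype is only available from Sat onward — holds.
Review is blocked on Draft — holds.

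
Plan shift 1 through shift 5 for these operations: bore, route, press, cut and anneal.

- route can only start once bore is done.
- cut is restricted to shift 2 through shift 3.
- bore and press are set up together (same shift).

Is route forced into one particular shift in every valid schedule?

No

route can be shift 2 (e.g. cut in shift 2, anneal in shift 1, bore in shift 1, route in shift 2, press in shift 1) or shift 3 (e.g. route in shift 3; bore in shift 1; press in shift 1; anneal in shift 1; cut in shift 2).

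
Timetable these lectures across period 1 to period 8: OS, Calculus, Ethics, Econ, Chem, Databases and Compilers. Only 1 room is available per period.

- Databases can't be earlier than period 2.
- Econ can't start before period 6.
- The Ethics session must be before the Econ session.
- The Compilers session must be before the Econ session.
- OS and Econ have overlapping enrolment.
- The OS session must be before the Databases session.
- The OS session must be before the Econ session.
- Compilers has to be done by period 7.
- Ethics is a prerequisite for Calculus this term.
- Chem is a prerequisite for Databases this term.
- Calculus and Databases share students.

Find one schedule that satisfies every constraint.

Chem -> period 2; Compilers -> period 4; OS -> period 1; Databases -> period 3; Ethics -> period 5; Calculus -> period 7; Econ -> period 6

Checking: Chem(period 2) before Databases(period 3); Compilers(period 4) before Econ(period 6); Ethics(period 5) before Calculus(period 7); Ethics(period 5) before Econ(period 6); OS(period 1) before Databases(period 3); OS(period 1) before Econ(period 6); OS(period 1) != Econ(period 6); Calculus(period 7) != Databases(period 3); Compilers=period 4 in [period 1,period 7]; Econ=period 6 in [period 6,period 8]; Databases=period 3 in [period 2,period 8]; max 1 per period (cap 1).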